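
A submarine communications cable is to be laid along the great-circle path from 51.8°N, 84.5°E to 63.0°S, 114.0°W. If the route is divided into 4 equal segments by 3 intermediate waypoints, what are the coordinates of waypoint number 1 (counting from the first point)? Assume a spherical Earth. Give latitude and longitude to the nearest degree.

Convert each endpoint to a unit vector on the sphere (x = cos φ cos λ, y = cos φ sin λ, z = sin φ).
The central angle between the endpoints is δ = arccos(p₁·p₂) ≈ 2.882 rad (165.1°).
Interpolate at f = 1/4 with slerp weights a = sin((1−f)δ)/sin δ ≈ 3.234, b = sin(fδ)/sin δ ≈ 2.568.
p = a·p₁ + b·p₂ ≈ (-0.283, 0.925, 0.253); φ = arcsin(p_z) ≈ 14.64°, λ = atan2(p_y, p_x) ≈ 106.98°.

≈ 15°N, 107°E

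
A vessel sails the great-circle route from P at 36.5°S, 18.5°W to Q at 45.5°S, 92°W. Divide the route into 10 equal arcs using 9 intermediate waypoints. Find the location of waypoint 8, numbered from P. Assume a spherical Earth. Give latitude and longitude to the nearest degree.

≈ 48°S, 77°W

Convert each endpoint to a unit vector on the sphere (x = cos φ cos λ, y = cos φ sin λ, z = sin φ).
The central angle between the endpoints is δ = arccos(p₁·p₂) ≈ 0.947 rad (54.2°).
Interpolate at f = 8/10 with slerp weights a = sin((1−f)δ)/sin δ ≈ 0.232, b = sin(fδ)/sin δ ≈ 0.847.
p = a·p₁ + b·p₂ ≈ (0.156, -0.652, -0.742); φ = arcsin(p_z) ≈ -47.89°, λ = atan2(p_y, p_x) ≈ -76.54°.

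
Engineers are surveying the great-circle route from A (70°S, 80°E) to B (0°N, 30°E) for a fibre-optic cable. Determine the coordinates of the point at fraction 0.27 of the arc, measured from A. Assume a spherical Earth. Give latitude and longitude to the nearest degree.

≈ (53°S, 52°E)

From cos δ = sin φ₁ sin φ₂ + cos φ₁ cos φ₂ cos Δλ, the central angle is δ ≈ 1.349 rad (77.3°).
Interpolate at f = 0.27 with slerp weights a = sin((1−f)δ)/sin δ ≈ 0.854, b = sin(fδ)/sin δ ≈ 0.365.
p = a·p₁ + b·p₂ ≈ (0.367, 0.470, -0.803); φ = arcsin(p_z) ≈ -53.38°, λ = atan2(p_y, p_x) ≈ 52.03°.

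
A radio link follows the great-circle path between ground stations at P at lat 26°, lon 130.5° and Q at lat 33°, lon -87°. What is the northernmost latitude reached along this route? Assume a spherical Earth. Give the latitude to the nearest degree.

The great circle lies in the plane with unit normal n̂ = (p₁ × p₂)/|p₁ × p₂|.
Here n̂_z ≈ +0.492; the vertex latitude is φ_max = arccos|n̂_z| ≈ 60.5°.
Check via Clairaut: cos φ_max = |cos φ₁| · sin C = cos(26.0°)·sin(33.2°) ≈ 0.492, again giving ≈ 60.5°.

≈ 61°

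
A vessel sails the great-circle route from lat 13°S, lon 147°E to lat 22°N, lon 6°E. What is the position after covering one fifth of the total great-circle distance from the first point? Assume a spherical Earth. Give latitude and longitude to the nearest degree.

Convert each endpoint to a unit vector on the sphere (x = cos φ cos λ, y = cos φ sin λ, z = sin φ).
The central angle between the endpoints is δ = arccos(p₁·p₂) ≈ 2.476 rad (141.8°).
Interpolate at f = 1/5 with slerp weights a = sin((1−f)δ)/sin δ ≈ 1.485, b = sin(fδ)/sin δ ≈ 0.769.
p = a·p₁ + b·p₂ ≈ (-0.504, 0.862, -0.046); φ = arcsin(p_z) ≈ -2.63°, λ = atan2(p_y, p_x) ≈ 120.30°.

≈ lat 3°S, lon 120°E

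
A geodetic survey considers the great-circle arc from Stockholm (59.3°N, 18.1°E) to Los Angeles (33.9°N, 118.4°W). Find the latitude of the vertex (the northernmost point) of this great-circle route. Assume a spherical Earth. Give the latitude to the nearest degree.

≈ 73°N

The great circle lies in the plane with unit normal n̂ = (p₁ × p₂)/|p₁ × p₂|.
Here n̂_z ≈ -0.296; the vertex latitude is φ_max = arccos|n̂_z| ≈ 72.8°.
Check via Clairaut: cos φ_max = |cos φ₁| · sin C = cos(59.3°)·sin(35.5°) ≈ 0.296, again giving ≈ 72.8°.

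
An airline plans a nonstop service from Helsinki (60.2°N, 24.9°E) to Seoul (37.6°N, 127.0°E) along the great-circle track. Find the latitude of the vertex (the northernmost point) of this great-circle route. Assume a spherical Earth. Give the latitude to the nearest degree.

≈ 65°N

The great circle lies in the plane with unit normal n̂ = (p₁ × p₂)/|p₁ × p₂|.
Here n̂_z ≈ +0.430; the vertex latitude is φ_max = arccos|n̂_z| ≈ 64.5°.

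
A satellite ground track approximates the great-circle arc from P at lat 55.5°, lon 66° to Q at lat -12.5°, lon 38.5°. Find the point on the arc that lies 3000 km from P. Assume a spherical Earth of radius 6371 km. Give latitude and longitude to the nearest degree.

The haversine formula gives a central angle δ ≈ 1.253 rad (71.8°) between the endpoints. The total great-circle distance is δ·R ≈ 1.253 × 6371 ≈ 7985 km, so the target fraction is f = 3000/7985 ≈ 0.376.
Interpolate at f ≈ 0.376 with slerp weights a = sin((1−f)δ)/sin δ ≈ 0.742, b = sin(fδ)/sin δ ≈ 0.478.
p = a·p₁ + b·p₂ ≈ (0.536, 0.674, 0.508); φ = arcsin(p_z) ≈ 30.55°, λ = atan2(p_y, p_x) ≈ 51.52°.

≈ lat 31°, lon 52°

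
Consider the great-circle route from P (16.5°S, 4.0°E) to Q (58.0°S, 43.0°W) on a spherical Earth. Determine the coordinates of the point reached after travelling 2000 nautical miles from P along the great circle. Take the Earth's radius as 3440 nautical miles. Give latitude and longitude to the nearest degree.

Convert each endpoint to a unit vector on the sphere (x = cos φ cos λ, y = cos φ sin λ, z = sin φ).
The central angle between the endpoints is δ = arccos(p₁·p₂) ≈ 0.943 rad (54.0°). The total great-circle distance is δ·R ≈ 0.943 × 3440 ≈ 3244 nmi, so the target fraction is f = 2000/3244 ≈ 0.617.
Interpolate at f ≈ 0.617 with slerp weights a = sin((1−f)δ)/sin δ ≈ 0.437, b = sin(fδ)/sin δ ≈ 0.679.
p = a·p₁ + b·p₂ ≈ (0.681, -0.216, -0.700); φ = arcsin(p_z) ≈ -44.40°, λ = atan2(p_y, p_x) ≈ -17.60°.

≈ (44°S, 18°W)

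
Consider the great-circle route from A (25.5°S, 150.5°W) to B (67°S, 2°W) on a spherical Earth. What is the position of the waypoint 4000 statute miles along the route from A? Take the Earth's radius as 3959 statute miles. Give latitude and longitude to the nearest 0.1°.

≈ (77.7°S, 95.8°W)

Convert each endpoint to a unit vector on the sphere (x = cos φ cos λ, y = cos φ sin λ, z = sin φ).
The central angle between the endpoints is δ = arccos(p₁·p₂) ≈ 1.475 rad (84.5°). The total great-circle distance is δ·R ≈ 1.475 × 3959 ≈ 5840 mi, so the target fraction is f = 4000/5840 ≈ 0.685.
Interpolate at f ≈ 0.685 with slerp weights a = sin((1−f)δ)/sin δ ≈ 0.450, b = sin(fδ)/sin δ ≈ 0.851.
p = a·p₁ + b·p₂ ≈ (-0.021, -0.212, -0.977); φ = arcsin(p_z) ≈ -77.71°, λ = atan2(p_y, p_x) ≈ -95.77°.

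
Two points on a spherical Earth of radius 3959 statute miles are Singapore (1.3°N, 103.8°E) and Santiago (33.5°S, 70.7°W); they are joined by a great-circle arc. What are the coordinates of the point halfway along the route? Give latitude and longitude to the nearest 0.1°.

The haversine formula gives a central angle δ ≈ 2.572 rad (147.4°) between the endpoints.
Interpolate at f = 1/2 with slerp weights a = sin((1−f)δ)/sin δ ≈ 1.781, b = sin(fδ)/sin δ ≈ 1.781.
p = a·p₁ + b·p₂ ≈ (0.066, 0.327, -0.943); φ = arcsin(p_z) ≈ -70.48°, λ = atan2(p_y, p_x) ≈ 78.58°.

≈ 70.5°S, 78.6°E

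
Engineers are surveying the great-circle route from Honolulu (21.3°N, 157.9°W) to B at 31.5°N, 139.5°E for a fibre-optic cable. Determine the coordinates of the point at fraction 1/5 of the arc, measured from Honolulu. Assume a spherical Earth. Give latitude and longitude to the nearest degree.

Convert each endpoint to a unit vector on the sphere (x = cos φ cos λ, y = cos φ sin λ, z = sin φ).
The central angle between the endpoints is δ = arccos(p₁·p₂) ≈ 0.982 rad (56.3°).
Interpolate at f = 1/5 with slerp weights a = sin((1−f)δ)/sin δ ≈ 0.850, b = sin(fδ)/sin δ ≈ 0.235.
p = a·p₁ + b·p₂ ≈ (-0.886, -0.168, 0.432); φ = arcsin(p_z) ≈ 25.56°, λ = atan2(p_y, p_x) ≈ -169.26°.

≈ 26°N, 169°W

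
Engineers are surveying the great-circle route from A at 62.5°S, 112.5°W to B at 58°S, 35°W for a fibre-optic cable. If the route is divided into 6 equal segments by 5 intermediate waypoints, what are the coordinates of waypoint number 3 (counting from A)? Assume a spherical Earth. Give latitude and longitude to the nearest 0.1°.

Write both endpoints as unit vectors p₁, p₂ with components (cos φ cos λ, cos φ sin λ, sin φ).
The central angle between the endpoints is δ = arccos(p₁·p₂) ≈ 0.635 rad (36.4°).
Interpolate at f = 3/6 with slerp weights a = sin((1−f)δ)/sin δ ≈ 0.526, b = sin(fδ)/sin δ ≈ 0.526.
p = a·p₁ + b·p₂ ≈ (0.135, -0.384, -0.913); φ = arcsin(p_z) ≈ -65.94°, λ = atan2(p_y, p_x) ≈ -70.59°.

≈ 65.9°S, 70.6°W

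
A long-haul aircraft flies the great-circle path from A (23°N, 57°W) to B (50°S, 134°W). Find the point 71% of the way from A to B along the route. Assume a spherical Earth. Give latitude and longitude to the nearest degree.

From cos δ = sin φ₁ sin φ₂ + cos φ₁ cos φ₂ cos Δλ, the central angle is δ ≈ 1.738 rad (99.6°).
Interpolate at f = 0.71 with slerp weights a = sin((1−f)δ)/sin δ ≈ 0.490, b = sin(fδ)/sin δ ≈ 0.957.
p = a·p₁ + b·p₂ ≈ (-0.182, -0.821, -0.542); φ = arcsin(p_z) ≈ -32.81°, λ = atan2(p_y, p_x) ≈ -102.49°.

≈ (33°S, 102°W)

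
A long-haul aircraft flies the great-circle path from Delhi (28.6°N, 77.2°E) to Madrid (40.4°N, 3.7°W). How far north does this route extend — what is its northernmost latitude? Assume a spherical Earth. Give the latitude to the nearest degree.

≈ 43°N

The great circle lies in the plane with unit normal n̂ = (p₁ × p₂)/|p₁ × p₂|.
Here n̂_z ≈ -0.726; the vertex latitude is φ_max = arccos|n̂_z| ≈ 43.4°.
Check via Clairaut: cos φ_max = |cos φ₁| · sin C = cos(28.6°)·sin(55.8°) ≈ 0.726, again giving ≈ 43.4°.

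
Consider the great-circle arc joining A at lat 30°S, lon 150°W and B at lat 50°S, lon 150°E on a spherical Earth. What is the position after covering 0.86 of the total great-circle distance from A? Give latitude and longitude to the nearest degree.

Write both endpoints as unit vectors p₁, p₂ with components (cos φ cos λ, cos φ sin λ, sin φ).
The central angle between the endpoints is δ = arccos(p₁·p₂) ≈ 0.848 rad (48.6°).
Interpolate at f = 0.86 with slerp weights a = sin((1−f)δ)/sin δ ≈ 0.158, b = sin(fδ)/sin δ ≈ 0.889.
p = a·p₁ + b·p₂ ≈ (-0.613, 0.217, -0.760); φ = arcsin(p_z) ≈ -49.43°, λ = atan2(p_y, p_x) ≈ 160.49°.

≈ lat 49°S, lon 160°E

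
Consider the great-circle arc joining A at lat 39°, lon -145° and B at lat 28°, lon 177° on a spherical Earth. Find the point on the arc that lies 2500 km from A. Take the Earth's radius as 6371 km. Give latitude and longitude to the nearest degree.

Convert each endpoint to a unit vector on the sphere (x = cos φ cos λ, y = cos φ sin λ, z = sin φ).
The central angle between the endpoints is δ = arccos(p₁·p₂) ≈ 0.581 rad (33.3°). The total great-circle distance is δ·R ≈ 0.581 × 6371 ≈ 3699 km, so the target fraction is f = 2500/3699 ≈ 0.676.
Interpolate at f ≈ 0.676 with slerp weights a = sin((1−f)δ)/sin δ ≈ 0.341, b = sin(fδ)/sin δ ≈ 0.697.
p = a·p₁ + b·p₂ ≈ (-0.832, -0.120, 0.542); φ = arcsin(p_z) ≈ 32.81°, λ = atan2(p_y, p_x) ≈ -171.81°.

≈ lat 33°, lon -172°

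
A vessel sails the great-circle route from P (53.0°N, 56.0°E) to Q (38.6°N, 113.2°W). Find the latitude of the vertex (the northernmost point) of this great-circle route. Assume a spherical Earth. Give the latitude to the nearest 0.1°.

≈ 84.9°N

The great circle lies in the plane with unit normal n̂ = (p₁ × p₂)/|p₁ × p₂|.
Here n̂_z ≈ -0.088; the vertex latitude is φ_max = arccos|n̂_z| ≈ 84.9°.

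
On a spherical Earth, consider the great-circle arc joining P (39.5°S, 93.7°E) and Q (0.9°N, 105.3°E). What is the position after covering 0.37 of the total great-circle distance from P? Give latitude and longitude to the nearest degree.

Write both endpoints as unit vectors p₁, p₂ with components (cos φ cos λ, cos φ sin λ, sin φ).
The central angle between the endpoints is δ = arccos(p₁·p₂) ≈ 0.729 rad (41.8°).
Interpolate at f = 0.37 with slerp weights a = sin((1−f)δ)/sin δ ≈ 0.665, b = sin(fδ)/sin δ ≈ 0.400.
p = a·p₁ + b·p₂ ≈ (-0.139, 0.898, -0.417); φ = arcsin(p_z) ≈ -24.65°, λ = atan2(p_y, p_x) ≈ 98.78°.

≈ (25°S, 99°E)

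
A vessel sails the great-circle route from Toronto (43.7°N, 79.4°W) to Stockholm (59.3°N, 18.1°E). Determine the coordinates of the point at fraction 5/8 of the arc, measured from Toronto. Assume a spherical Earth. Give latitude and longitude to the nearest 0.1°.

Convert each endpoint to a unit vector on the sphere (x = cos φ cos λ, y = cos φ sin λ, z = sin φ).
The central angle between the endpoints is δ = arccos(p₁·p₂) ≈ 0.993 rad (56.9°).
Interpolate at f = 5/8 with slerp weights a = sin((1−f)δ)/sin δ ≈ 0.434, b = sin(fδ)/sin δ ≈ 0.694.
p = a·p₁ + b·p₂ ≈ (0.395, -0.199, 0.897); φ = arcsin(p_z) ≈ 63.78°, λ = atan2(p_y, p_x) ≈ -26.71°.

≈ 63.8°N, 26.7°W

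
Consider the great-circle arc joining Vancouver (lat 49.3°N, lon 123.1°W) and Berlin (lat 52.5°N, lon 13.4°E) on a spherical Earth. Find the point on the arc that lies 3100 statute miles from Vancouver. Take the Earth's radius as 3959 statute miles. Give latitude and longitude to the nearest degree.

Convert each endpoint to a unit vector on the sphere (x = cos φ cos λ, y = cos φ sin λ, z = sin φ).
The central angle between the endpoints is δ = arccos(p₁·p₂) ≈ 1.252 rad (71.7°). The total great-circle distance is δ·R ≈ 1.252 × 3959 ≈ 4956 mi, so the target fraction is f = 3100/4956 ≈ 0.625.
Interpolate at f ≈ 0.625 with slerp weights a = sin((1−f)δ)/sin δ ≈ 0.476, b = sin(fδ)/sin δ ≈ 0.743.
p = a·p₁ + b·p₂ ≈ (0.270, -0.155, 0.950); φ = arcsin(p_z) ≈ 71.83°, λ = atan2(p_y, p_x) ≈ -29.84°.

≈ lat 72°N, lon 30°W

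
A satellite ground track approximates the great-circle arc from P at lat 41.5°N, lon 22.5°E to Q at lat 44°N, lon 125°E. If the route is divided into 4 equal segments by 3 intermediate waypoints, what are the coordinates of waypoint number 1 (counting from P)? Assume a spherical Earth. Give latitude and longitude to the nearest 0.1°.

≈ lat 51.4°N, lon 43.6°E

Convert each endpoint to a unit vector on the sphere (x = cos φ cos λ, y = cos φ sin λ, z = sin φ).
The central angle between the endpoints is δ = arccos(p₁·p₂) ≈ 1.220 rad (69.9°).
Interpolate at f = 1/4 with slerp weights a = sin((1−f)δ)/sin δ ≈ 0.844, b = sin(fδ)/sin δ ≈ 0.320.
p = a·p₁ + b·p₂ ≈ (0.452, 0.430, 0.781); φ = arcsin(p_z) ≈ 51.38°, λ = atan2(p_y, p_x) ≈ 43.59°.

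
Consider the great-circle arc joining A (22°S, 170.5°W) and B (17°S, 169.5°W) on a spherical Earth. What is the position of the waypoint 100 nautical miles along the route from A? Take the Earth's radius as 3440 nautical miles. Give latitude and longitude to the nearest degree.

Convert each endpoint to a unit vector on the sphere (x = cos φ cos λ, y = cos φ sin λ, z = sin φ).
The central angle between the endpoints is δ = arccos(p₁·p₂) ≈ 0.089 rad (5.1°). The total great-circle distance is δ·R ≈ 0.089 × 3440 ≈ 305 nmi, so the target fraction is f = 100/305 ≈ 0.327.
Interpolate at f ≈ 0.327 with slerp weights a = sin((1−f)δ)/sin δ ≈ 0.673, b = sin(fδ)/sin δ ≈ 0.328.
p = a·p₁ + b·p₂ ≈ (-0.924, -0.160, -0.348); φ = arcsin(p_z) ≈ -20.36°, λ = atan2(p_y, p_x) ≈ -170.17°.

≈ (20°S, 170°W)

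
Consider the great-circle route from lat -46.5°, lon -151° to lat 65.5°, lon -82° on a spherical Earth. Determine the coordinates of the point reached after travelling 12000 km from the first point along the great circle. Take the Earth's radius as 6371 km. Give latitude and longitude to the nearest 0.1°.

≈ lat 53.4°, lon -102.9°

Convert each endpoint to a unit vector on the sphere (x = cos φ cos λ, y = cos φ sin λ, z = sin φ).
The central angle between the endpoints is δ = arccos(p₁·p₂) ≈ 2.162 rad (123.9°). The total great-circle distance is δ·R ≈ 2.162 × 6371 ≈ 13777 km, so the target fraction is f = 12000/13777 ≈ 0.871.
Interpolate at f ≈ 0.871 with slerp weights a = sin((1−f)δ)/sin δ ≈ 0.332, b = sin(fδ)/sin δ ≈ 1.146.
p = a·p₁ + b·p₂ ≈ (-0.134, -0.581, 0.803); φ = arcsin(p_z) ≈ 53.37°, λ = atan2(p_y, p_x) ≈ -102.94°.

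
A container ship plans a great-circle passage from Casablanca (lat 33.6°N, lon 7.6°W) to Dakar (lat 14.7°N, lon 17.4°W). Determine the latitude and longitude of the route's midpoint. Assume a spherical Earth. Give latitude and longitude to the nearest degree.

From cos δ = sin φ₁ sin φ₂ + cos φ₁ cos φ₂ cos Δλ, the central angle is δ ≈ 0.364 rad (20.9°).
Interpolate at f = 1/2 with slerp weights a = sin((1−f)δ)/sin δ ≈ 0.508, b = sin(fδ)/sin δ ≈ 0.508.
p = a·p₁ + b·p₂ ≈ (0.889, -0.203, 0.410); φ = arcsin(p_z) ≈ 24.23°, λ = atan2(p_y, p_x) ≈ -12.87°.

≈ lat 24°N, lon 13°W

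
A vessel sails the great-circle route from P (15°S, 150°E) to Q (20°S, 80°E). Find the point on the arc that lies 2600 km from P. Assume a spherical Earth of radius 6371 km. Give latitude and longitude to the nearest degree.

The haversine formula gives a central angle δ ≈ 1.160 rad (66.5°) between the endpoints. The total great-circle distance is δ·R ≈ 1.160 × 6371 ≈ 7393 km, so the target fraction is f = 2600/7393 ≈ 0.352.
Interpolate at f ≈ 0.352 with slerp weights a = sin((1−f)δ)/sin δ ≈ 0.745, b = sin(fδ)/sin δ ≈ 0.433.
p = a·p₁ + b·p₂ ≈ (-0.553, 0.760, -0.341); φ = arcsin(p_z) ≈ -19.93°, λ = atan2(p_y, p_x) ≈ 126.01°.

≈ (20°S, 126°E)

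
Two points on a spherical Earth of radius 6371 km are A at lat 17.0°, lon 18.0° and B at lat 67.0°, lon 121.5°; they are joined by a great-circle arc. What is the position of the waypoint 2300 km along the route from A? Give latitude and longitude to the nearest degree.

≈ lat 36°, lon 28°

The haversine formula gives a central angle δ ≈ 1.388 rad (79.5°) between the endpoints. The total great-circle distance is δ·R ≈ 1.388 × 6371 ≈ 8842 km, so the target fraction is f = 2300/8842 ≈ 0.260.
Interpolate at f ≈ 0.260 with slerp weights a = sin((1−f)δ)/sin δ ≈ 0.870, b = sin(fδ)/sin δ ≈ 0.359.
p = a·p₁ + b·p₂ ≈ (0.718, 0.377, 0.585); φ = arcsin(p_z) ≈ 35.81°, λ = atan2(p_y, p_x) ≈ 27.69°.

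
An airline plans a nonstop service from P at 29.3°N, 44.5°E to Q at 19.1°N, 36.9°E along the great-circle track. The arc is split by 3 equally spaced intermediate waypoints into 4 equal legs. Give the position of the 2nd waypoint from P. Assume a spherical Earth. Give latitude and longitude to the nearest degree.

≈ 24°N, 41°E

Write both endpoints as unit vectors p₁, p₂ with components (cos φ cos λ, cos φ sin λ, sin φ).
The central angle between the endpoints is δ = arccos(p₁·p₂) ≈ 0.215 rad (12.3°).
Interpolate at f = 2/4 with slerp weights a = sin((1−f)δ)/sin δ ≈ 0.503, b = sin(fδ)/sin δ ≈ 0.503.
p = a·p₁ + b·p₂ ≈ (0.693, 0.593, 0.411); φ = arcsin(p_z) ≈ 24.25°, λ = atan2(p_y, p_x) ≈ 40.55°.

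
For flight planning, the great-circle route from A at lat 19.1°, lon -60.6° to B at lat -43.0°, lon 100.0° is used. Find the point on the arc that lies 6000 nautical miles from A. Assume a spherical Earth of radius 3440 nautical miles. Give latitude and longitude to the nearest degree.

Convert each endpoint to a unit vector on the sphere (x = cos φ cos λ, y = cos φ sin λ, z = sin φ).
The central angle between the endpoints is δ = arccos(p₁·p₂) ≈ 2.636 rad (151.0°). The total great-circle distance is δ·R ≈ 2.636 × 3440 ≈ 9069 nmi, so the target fraction is f = 6000/9069 ≈ 0.662.
Interpolate at f ≈ 0.662 with slerp weights a = sin((1−f)δ)/sin δ ≈ 1.608, b = sin(fδ)/sin δ ≈ 2.035.
p = a·p₁ + b·p₂ ≈ (0.487, 0.142, -0.862); φ = arcsin(p_z) ≈ -59.49°, λ = atan2(p_y, p_x) ≈ 16.22°.

≈ lat -59°, lon 16°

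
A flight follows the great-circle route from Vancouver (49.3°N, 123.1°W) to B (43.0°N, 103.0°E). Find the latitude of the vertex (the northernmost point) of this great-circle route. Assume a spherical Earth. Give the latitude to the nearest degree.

The great circle lies in the plane with unit normal n̂ = (p₁ × p₂)/|p₁ × p₂|.
Here n̂_z ≈ -0.350; the vertex latitude is φ_max = arccos|n̂_z| ≈ 69.5°.
Check via Clairaut: cos φ_max = |cos φ₁| · sin C = cos(49.3°)·sin(32.4°) ≈ 0.350, again giving ≈ 69.5°.

≈ 70°N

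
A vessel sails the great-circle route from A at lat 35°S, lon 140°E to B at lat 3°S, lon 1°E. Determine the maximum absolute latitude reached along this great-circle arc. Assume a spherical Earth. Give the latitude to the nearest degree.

The great circle lies in the plane with unit normal n̂ = (p₁ × p₂)/|p₁ × p₂|.
Here n̂_z ≈ -0.663; the vertex latitude is φ_max = arccos|n̂_z| ≈ 48.5°.
Check via Clairaut: cos φ_max = |cos φ₁| · sin C = cos(35.0°)·sin(126.0°) ≈ 0.663, again giving ≈ 48.5°.

≈ 48°S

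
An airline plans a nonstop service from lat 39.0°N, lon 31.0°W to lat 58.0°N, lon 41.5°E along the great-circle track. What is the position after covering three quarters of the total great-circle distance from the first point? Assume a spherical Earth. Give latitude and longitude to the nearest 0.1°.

Write both endpoints as unit vectors p₁, p₂ with components (cos φ cos λ, cos φ sin λ, sin φ).
The central angle between the endpoints is δ = arccos(p₁·p₂) ≈ 0.853 rad (48.9°).
Interpolate at f = 3/4 with slerp weights a = sin((1−f)δ)/sin δ ≈ 0.281, b = sin(fδ)/sin δ ≈ 0.793.
p = a·p₁ + b·p₂ ≈ (0.502, 0.166, 0.849); φ = arcsin(p_z) ≈ 58.10°, λ = atan2(p_y, p_x) ≈ 18.29°.

≈ lat 58.1°N, lon 18.3°E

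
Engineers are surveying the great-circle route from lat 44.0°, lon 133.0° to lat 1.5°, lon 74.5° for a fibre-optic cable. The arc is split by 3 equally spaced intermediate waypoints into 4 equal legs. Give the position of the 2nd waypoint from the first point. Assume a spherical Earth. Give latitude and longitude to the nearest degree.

Convert each endpoint to a unit vector on the sphere (x = cos φ cos λ, y = cos φ sin λ, z = sin φ).
The central angle between the endpoints is δ = arccos(p₁·p₂) ≈ 1.166 rad (66.8°).
Interpolate at f = 2/4 with slerp weights a = sin((1−f)δ)/sin δ ≈ 0.599, b = sin(fδ)/sin δ ≈ 0.599.
p = a·p₁ + b·p₂ ≈ (-0.134, 0.892, 0.432); φ = arcsin(p_z) ≈ 25.58°, λ = atan2(p_y, p_x) ≈ 98.53°.

≈ lat 26°, lon 99°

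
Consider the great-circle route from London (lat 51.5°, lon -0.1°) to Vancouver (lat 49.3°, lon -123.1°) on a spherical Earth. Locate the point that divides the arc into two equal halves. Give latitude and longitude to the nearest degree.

≈ lat 68°, lon -64°

Convert each endpoint to a unit vector on the sphere (x = cos φ cos λ, y = cos φ sin λ, z = sin φ).
The central angle between the endpoints is δ = arccos(p₁·p₂) ≈ 1.189 rad (68.1°).
Interpolate at f = 1/2 with slerp weights a = sin((1−f)δ)/sin δ ≈ 0.604, b = sin(fδ)/sin δ ≈ 0.604.
p = a·p₁ + b·p₂ ≈ (0.161, -0.330, 0.930); φ = arcsin(p_z) ≈ 68.44°, λ = atan2(p_y, p_x) ≈ -64.05°.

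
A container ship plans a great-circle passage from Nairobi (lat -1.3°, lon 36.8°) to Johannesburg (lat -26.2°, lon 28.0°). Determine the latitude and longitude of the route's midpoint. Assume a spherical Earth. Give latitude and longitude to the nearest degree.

≈ lat -14°, lon 33°

The haversine formula gives a central angle δ ≈ 0.459 rad (26.3°) between the endpoints.
Interpolate at f = 1/2 with slerp weights a = sin((1−f)δ)/sin δ ≈ 0.513, b = sin(fδ)/sin δ ≈ 0.513.
p = a·p₁ + b·p₂ ≈ (0.818, 0.524, -0.238); φ = arcsin(p_z) ≈ -13.79°, λ = atan2(p_y, p_x) ≈ 32.64°.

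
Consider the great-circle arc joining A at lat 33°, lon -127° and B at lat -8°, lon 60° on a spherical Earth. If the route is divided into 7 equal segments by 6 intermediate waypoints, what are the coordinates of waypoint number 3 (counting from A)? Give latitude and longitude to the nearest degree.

Convert each endpoint to a unit vector on the sphere (x = cos φ cos λ, y = cos φ sin λ, z = sin φ).
The central angle between the endpoints is δ = arccos(p₁·p₂) ≈ 2.691 rad (154.2°).
Interpolate at f = 3/7 with slerp weights a = sin((1−f)δ)/sin δ ≈ 2.294, b = sin(fδ)/sin δ ≈ 2.098.
p = a·p₁ + b·p₂ ≈ (-0.119, 0.263, 0.957); φ = arcsin(p_z) ≈ 73.23°, λ = atan2(p_y, p_x) ≈ 114.37°.

≈ lat 73°, lon 114°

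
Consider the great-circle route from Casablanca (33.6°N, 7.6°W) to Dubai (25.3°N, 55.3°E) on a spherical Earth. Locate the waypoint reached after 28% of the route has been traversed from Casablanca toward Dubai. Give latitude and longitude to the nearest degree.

≈ (35°N, 11°E)

Convert each endpoint to a unit vector on the sphere (x = cos φ cos λ, y = cos φ sin λ, z = sin φ).
The central angle between the endpoints is δ = arccos(p₁·p₂) ≈ 0.953 rad (54.6°).
Interpolate at f = 0.28 with slerp weights a = sin((1−f)δ)/sin δ ≈ 0.777, b = sin(fδ)/sin δ ≈ 0.323.
p = a·p₁ + b·p₂ ≈ (0.808, 0.155, 0.568); φ = arcsin(p_z) ≈ 34.63°, λ = atan2(p_y, p_x) ≈ 10.84°.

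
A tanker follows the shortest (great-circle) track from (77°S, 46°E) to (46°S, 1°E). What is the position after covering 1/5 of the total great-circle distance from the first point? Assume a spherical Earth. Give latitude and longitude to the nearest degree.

The haversine formula gives a central angle δ ≈ 0.624 rad (35.8°) between the endpoints.
Interpolate at f = 1/5 with slerp weights a = sin((1−f)δ)/sin δ ≈ 0.819, b = sin(fδ)/sin δ ≈ 0.213.
p = a·p₁ + b·p₂ ≈ (0.276, 0.135, -0.952); φ = arcsin(p_z) ≈ -72.10°, λ = atan2(p_y, p_x) ≈ 26.09°.

≈ (72°S, 26°E)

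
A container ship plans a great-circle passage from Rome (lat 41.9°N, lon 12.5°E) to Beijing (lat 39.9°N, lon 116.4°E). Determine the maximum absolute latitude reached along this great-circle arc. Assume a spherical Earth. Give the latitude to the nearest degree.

≈ 55°N

The great circle lies in the plane with unit normal n̂ = (p₁ × p₂)/|p₁ × p₂|.
Here n̂_z ≈ +0.579; the vertex latitude is φ_max = arccos|n̂_z| ≈ 54.6°.
Check via Clairaut: cos φ_max = |cos φ₁| · sin C = cos(41.9°)·sin(51.1°) ≈ 0.579, again giving ≈ 54.6°.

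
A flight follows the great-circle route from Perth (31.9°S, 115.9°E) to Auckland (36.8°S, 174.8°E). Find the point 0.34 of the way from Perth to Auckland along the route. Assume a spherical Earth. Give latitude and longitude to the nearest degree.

Write both endpoints as unit vectors p₁, p₂ with components (cos φ cos λ, cos φ sin λ, sin φ).
The central angle between the endpoints is δ = arccos(p₁·p₂) ≈ 0.840 rad (48.1°).
Interpolate at f = 0.34 with slerp weights a = sin((1−f)δ)/sin δ ≈ 0.707, b = sin(fδ)/sin δ ≈ 0.378.
p = a·p₁ + b·p₂ ≈ (-0.564, 0.567, -0.600); φ = arcsin(p_z) ≈ -36.88°, λ = atan2(p_y, p_x) ≈ 134.82°.

≈ 37°S, 135°E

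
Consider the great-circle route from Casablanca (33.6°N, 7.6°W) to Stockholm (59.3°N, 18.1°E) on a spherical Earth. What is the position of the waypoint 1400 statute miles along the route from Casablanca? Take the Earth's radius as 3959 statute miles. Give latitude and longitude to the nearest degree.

≈ (51°N, 6°E)

Write both endpoints as unit vectors p₁, p₂ with components (cos φ cos λ, cos φ sin λ, sin φ).
The central angle between the endpoints is δ = arccos(p₁·p₂) ≈ 0.537 rad (30.8°). The total great-circle distance is δ·R ≈ 0.537 × 3959 ≈ 2128 mi, so the target fraction is f = 1400/2128 ≈ 0.658.
Interpolate at f ≈ 0.658 with slerp weights a = sin((1−f)δ)/sin δ ≈ 0.357, b = sin(fδ)/sin δ ≈ 0.676.
p = a·p₁ + b·p₂ ≈ (0.623, 0.068, 0.779); φ = arcsin(p_z) ≈ 51.19°, λ = atan2(p_y, p_x) ≈ 6.22°.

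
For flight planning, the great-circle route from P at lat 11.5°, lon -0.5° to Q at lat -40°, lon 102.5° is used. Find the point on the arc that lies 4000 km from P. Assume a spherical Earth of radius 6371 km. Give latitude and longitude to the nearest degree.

Write both endpoints as unit vectors p₁, p₂ with components (cos φ cos λ, cos φ sin λ, sin φ).
The central angle between the endpoints is δ = arccos(p₁·p₂) ≈ 1.872 rad (107.3°). The total great-circle distance is δ·R ≈ 1.872 × 6371 ≈ 11929 km, so the target fraction is f = 4000/11929 ≈ 0.335.
Interpolate at f ≈ 0.335 with slerp weights a = sin((1−f)δ)/sin δ ≈ 0.992, b = sin(fδ)/sin δ ≈ 0.615.
p = a·p₁ + b·p₂ ≈ (0.870, 0.452, -0.198); φ = arcsin(p_z) ≈ -11.40°, λ = atan2(p_y, p_x) ≈ 27.43°.

≈ lat -11°, lon 27°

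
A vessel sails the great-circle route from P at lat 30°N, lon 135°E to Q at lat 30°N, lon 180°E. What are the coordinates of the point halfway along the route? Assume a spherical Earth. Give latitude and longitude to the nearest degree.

Write both endpoints as unit vectors p₁, p₂ with components (cos φ cos λ, cos φ sin λ, sin φ).
The central angle between the endpoints is δ = arccos(p₁·p₂) ≈ 0.676 rad (38.7°).
Interpolate at f = 1/2 with slerp weights a = sin((1−f)δ)/sin δ ≈ 0.530, b = sin(fδ)/sin δ ≈ 0.530.
p = a·p₁ + b·p₂ ≈ (-0.783, 0.325, 0.530); φ = arcsin(p_z) ≈ 32.00°, λ = atan2(p_y, p_x) ≈ 157.50°.

≈ lat 32°N, lon 158°E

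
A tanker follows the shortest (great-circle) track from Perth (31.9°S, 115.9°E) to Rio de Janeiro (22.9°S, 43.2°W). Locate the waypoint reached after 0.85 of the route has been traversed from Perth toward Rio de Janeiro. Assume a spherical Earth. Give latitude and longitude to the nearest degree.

Convert each endpoint to a unit vector on the sphere (x = cos φ cos λ, y = cos φ sin λ, z = sin φ).
The central angle between the endpoints is δ = arccos(p₁·p₂) ≈ 2.123 rad (121.7°).
Interpolate at f = 0.85 with slerp weights a = sin((1−f)δ)/sin δ ≈ 0.368, b = sin(fδ)/sin δ ≈ 1.143.
p = a·p₁ + b·p₂ ≈ (0.631, -0.440, -0.639); φ = arcsin(p_z) ≈ -39.73°, λ = atan2(p_y, p_x) ≈ -34.87°.

≈ 40°S, 35°W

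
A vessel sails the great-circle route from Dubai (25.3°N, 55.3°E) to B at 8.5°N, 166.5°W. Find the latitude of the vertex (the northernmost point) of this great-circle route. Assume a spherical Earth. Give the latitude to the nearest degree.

≈ 42°N

The great circle lies in the plane with unit normal n̂ = (p₁ × p₂)/|p₁ × p₂|.
Here n̂_z ≈ +0.747; the vertex latitude is φ_max = arccos|n̂_z| ≈ 41.6°.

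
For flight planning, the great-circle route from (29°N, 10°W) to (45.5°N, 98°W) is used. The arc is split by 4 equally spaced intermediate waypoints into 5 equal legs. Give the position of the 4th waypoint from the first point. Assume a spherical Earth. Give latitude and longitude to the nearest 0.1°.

The haversine formula gives a central angle δ ≈ 1.195 rad (68.5°) between the endpoints.
Interpolate at f = 4/5 with slerp weights a = sin((1−f)δ)/sin δ ≈ 0.254, b = sin(fδ)/sin δ ≈ 0.878.
p = a·p₁ + b·p₂ ≈ (0.134, -0.648, 0.750); φ = arcsin(p_z) ≈ 48.57°, λ = atan2(p_y, p_x) ≈ -78.36°.

≈ (48.6°N, 78.4°W)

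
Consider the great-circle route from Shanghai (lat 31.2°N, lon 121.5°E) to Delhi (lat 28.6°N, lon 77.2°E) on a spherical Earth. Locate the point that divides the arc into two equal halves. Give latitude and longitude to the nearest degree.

Write both endpoints as unit vectors p₁, p₂ with components (cos φ cos λ, cos φ sin λ, sin φ).
The central angle between the endpoints is δ = arccos(p₁·p₂) ≈ 0.667 rad (38.2°).
Interpolate at f = 1/2 with slerp weights a = sin((1−f)δ)/sin δ ≈ 0.529, b = sin(fδ)/sin δ ≈ 0.529.
p = a·p₁ + b·p₂ ≈ (-0.134, 0.839, 0.527); φ = arcsin(p_z) ≈ 31.83°, λ = atan2(p_y, p_x) ≈ 99.05°.

≈ lat 32°N, lon 99°E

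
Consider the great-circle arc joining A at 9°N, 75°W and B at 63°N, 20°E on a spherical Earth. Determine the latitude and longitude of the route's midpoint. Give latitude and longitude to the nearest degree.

≈ 45°N, 49°W

The haversine formula gives a central angle δ ≈ 1.470 rad (84.2°) between the endpoints.
Interpolate at f = 1/2 with slerp weights a = sin((1−f)δ)/sin δ ≈ 0.674, b = sin(fδ)/sin δ ≈ 0.674.
p = a·p₁ + b·p₂ ≈ (0.460, -0.538, 0.706); φ = arcsin(p_z) ≈ 44.92°, λ = atan2(p_y, p_x) ≈ -49.50°.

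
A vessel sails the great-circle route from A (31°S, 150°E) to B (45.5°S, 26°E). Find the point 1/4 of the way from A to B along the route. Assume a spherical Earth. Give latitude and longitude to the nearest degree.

Write both endpoints as unit vectors p₁, p₂ with components (cos φ cos λ, cos φ sin λ, sin φ).
The central angle between the endpoints is δ = arccos(p₁·p₂) ≈ 1.539 rad (88.2°).
Interpolate at f = 1/4 with slerp weights a = sin((1−f)δ)/sin δ ≈ 0.915, b = sin(fδ)/sin δ ≈ 0.376.
p = a·p₁ + b·p₂ ≈ (-0.443, 0.508, -0.739); φ = arcsin(p_z) ≈ -47.66°, λ = atan2(p_y, p_x) ≈ 131.09°.

≈ (48°S, 131°E)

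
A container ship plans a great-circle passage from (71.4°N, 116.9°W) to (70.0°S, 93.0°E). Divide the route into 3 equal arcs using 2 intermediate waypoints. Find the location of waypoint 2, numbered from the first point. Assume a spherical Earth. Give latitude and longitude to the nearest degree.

The haversine formula gives a central angle δ ≈ 2.969 rad (170.1°) between the endpoints.
Interpolate at f = 2/3 with slerp weights a = sin((1−f)δ)/sin δ ≈ 4.873, b = sin(fδ)/sin δ ≈ 5.350.
p = a·p₁ + b·p₂ ≈ (-0.799, 0.441, -0.409); φ = arcsin(p_z) ≈ -24.12°, λ = atan2(p_y, p_x) ≈ 151.10°.

≈ (24°S, 151°E)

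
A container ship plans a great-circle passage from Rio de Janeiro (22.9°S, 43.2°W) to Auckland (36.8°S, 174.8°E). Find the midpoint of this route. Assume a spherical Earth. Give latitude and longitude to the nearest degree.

≈ (60°S, 103°W)

Write both endpoints as unit vectors p₁, p₂ with components (cos φ cos λ, cos φ sin λ, sin φ).
The central angle between the endpoints is δ = arccos(p₁·p₂) ≈ 1.926 rad (110.4°).
Interpolate at f = 1/2 with slerp weights a = sin((1−f)δ)/sin δ ≈ 0.876, b = sin(fδ)/sin δ ≈ 0.876.
p = a·p₁ + b·p₂ ≈ (-0.110, -0.489, -0.865); φ = arcsin(p_z) ≈ -59.93°, λ = atan2(p_y, p_x) ≈ -102.72°.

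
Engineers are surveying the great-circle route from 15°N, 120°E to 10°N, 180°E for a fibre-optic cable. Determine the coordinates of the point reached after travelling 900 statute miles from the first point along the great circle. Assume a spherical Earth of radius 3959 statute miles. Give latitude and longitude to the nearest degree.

The haversine formula gives a central angle δ ≈ 1.023 rad (58.6°) between the endpoints. The total great-circle distance is δ·R ≈ 1.023 × 3959 ≈ 4051 mi, so the target fraction is f = 900/4051 ≈ 0.222.
Interpolate at f ≈ 0.222 with slerp weights a = sin((1−f)δ)/sin δ ≈ 0.837, b = sin(fδ)/sin δ ≈ 0.264.
p = a·p₁ + b·p₂ ≈ (-0.664, 0.700, 0.262); φ = arcsin(p_z) ≈ 15.21°, λ = atan2(p_y, p_x) ≈ 133.49°.

≈ 15°N, 133°E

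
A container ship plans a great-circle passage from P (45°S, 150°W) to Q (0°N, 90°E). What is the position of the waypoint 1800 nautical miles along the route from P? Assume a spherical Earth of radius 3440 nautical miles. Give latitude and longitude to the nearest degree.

Convert each endpoint to a unit vector on the sphere (x = cos φ cos λ, y = cos φ sin λ, z = sin φ).
The central angle between the endpoints is δ = arccos(p₁·p₂) ≈ 1.932 rad (110.7°). The total great-circle distance is δ·R ≈ 1.932 × 3440 ≈ 6647 nmi, so the target fraction is f = 1800/6647 ≈ 0.271.
Interpolate at f ≈ 0.271 with slerp weights a = sin((1−f)δ)/sin δ ≈ 1.055, b = sin(fδ)/sin δ ≈ 0.534.
p = a·p₁ + b·p₂ ≈ (-0.646, 0.161, -0.746); φ = arcsin(p_z) ≈ -48.25°, λ = atan2(p_y, p_x) ≈ 165.99°.

≈ (48°S, 166°E)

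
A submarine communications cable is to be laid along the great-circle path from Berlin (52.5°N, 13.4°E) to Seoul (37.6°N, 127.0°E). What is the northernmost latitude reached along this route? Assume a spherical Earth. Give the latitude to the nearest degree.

≈ 62°N

The great circle lies in the plane with unit normal n̂ = (p₁ × p₂)/|p₁ × p₂|.
Here n̂_z ≈ +0.462; the vertex latitude is φ_max = arccos|n̂_z| ≈ 62.5°.
Check via Clairaut: cos φ_max = |cos φ₁| · sin C = cos(52.5°)·sin(49.4°) ≈ 0.462, again giving ≈ 62.5°.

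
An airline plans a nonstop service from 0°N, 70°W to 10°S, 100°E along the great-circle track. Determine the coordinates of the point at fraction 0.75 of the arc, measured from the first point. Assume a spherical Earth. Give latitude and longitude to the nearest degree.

≈ 36°S, 64°E

Convert each endpoint to a unit vector on the sphere (x = cos φ cos λ, y = cos φ sin λ, z = sin φ).
The central angle between the endpoints is δ = arccos(p₁·p₂) ≈ 2.895 rad (165.9°).
Interpolate at f = 0.75 with slerp weights a = sin((1−f)δ)/sin δ ≈ 2.717, b = sin(fδ)/sin δ ≈ 3.385.
p = a·p₁ + b·p₂ ≈ (0.351, 0.729, -0.588); φ = arcsin(p_z) ≈ -36.00°, λ = atan2(p_y, p_x) ≈ 64.32°.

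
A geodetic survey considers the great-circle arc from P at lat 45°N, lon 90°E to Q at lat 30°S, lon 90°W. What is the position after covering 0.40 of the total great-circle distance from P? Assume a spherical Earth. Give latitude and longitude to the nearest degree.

≈ lat 69°N, lon 90°W

Write both endpoints as unit vectors p₁, p₂ with components (cos φ cos λ, cos φ sin λ, sin φ).
The central angle between the endpoints is δ = arccos(p₁·p₂) ≈ 2.880 rad (165.0°).
Interpolate at f = 0.40 with slerp weights a = sin((1−f)δ)/sin δ ≈ 3.816, b = sin(fδ)/sin δ ≈ 3.530.
p = a·p₁ + b·p₂ ≈ (0.000, -0.358, 0.934); φ = arcsin(p_z) ≈ 69.00°, λ = atan2(p_y, p_x) ≈ -90.00°.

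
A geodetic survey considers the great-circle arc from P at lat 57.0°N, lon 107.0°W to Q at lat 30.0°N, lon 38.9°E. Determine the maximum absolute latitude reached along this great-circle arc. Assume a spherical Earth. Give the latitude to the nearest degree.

The great circle lies in the plane with unit normal n̂ = (p₁ × p₂)/|p₁ × p₂|.
Here n̂_z ≈ +0.265; the vertex latitude is φ_max = arccos|n̂_z| ≈ 74.7°.

≈ 75°N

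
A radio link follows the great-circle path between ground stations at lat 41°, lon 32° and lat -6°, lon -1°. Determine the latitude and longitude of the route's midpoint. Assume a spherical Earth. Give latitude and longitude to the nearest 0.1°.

Write both endpoints as unit vectors p₁, p₂ with components (cos φ cos λ, cos φ sin λ, sin φ).
The central angle between the endpoints is δ = arccos(p₁·p₂) ≈ 0.975 rad (55.9°).
Interpolate at f = 1/2 with slerp weights a = sin((1−f)δ)/sin δ ≈ 0.566, b = sin(fδ)/sin δ ≈ 0.566.
p = a·p₁ + b·p₂ ≈ (0.925, 0.217, 0.312); φ = arcsin(p_z) ≈ 18.19°, λ = atan2(p_y, p_x) ≈ 13.17°.

≈ lat 18.2°, lon 13.2°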